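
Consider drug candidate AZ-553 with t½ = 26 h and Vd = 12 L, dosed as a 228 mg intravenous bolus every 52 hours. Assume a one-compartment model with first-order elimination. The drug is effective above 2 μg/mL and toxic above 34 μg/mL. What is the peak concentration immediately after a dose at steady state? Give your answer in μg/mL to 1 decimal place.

25.3 μg/mL

The dosing interval is 2 half-lives, so f = 2^(−2) = 0.25.
Accumulation ratio R = 1/(1 − f) = 1/0.75 = 4/3.
Single-dose peak C₀ = D/Vd = 228/12 = 19 μg/mL.
Steady-state peak Cmax,ss = C₀·R = 19 × 4/3 ≈ 25.333 μg/mL.
Peak 25.3 μg/mL vs MTC 34 μg/mL: below toxic threshold.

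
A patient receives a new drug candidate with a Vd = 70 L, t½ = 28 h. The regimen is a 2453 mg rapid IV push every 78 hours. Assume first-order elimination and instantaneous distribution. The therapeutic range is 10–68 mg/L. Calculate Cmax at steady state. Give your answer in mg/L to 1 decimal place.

41.0 mg/L

Over one 78-h interval, 78/28 ≈ 2.7857 half-lives elapse, leaving f ≈ 0.1450 of each dose.
At steady state, accumulation factor R = 1/(1 − e^(−kτ)) ≈ 1.1696.
Each bolus raises the concentration by D/Vd = 2453/70 ≈ 35.043 mg/L.
Steady-state peak Cmax,ss = C₀·R ≈ 35.043 × 1.1696 ≈ 40.986 mg/L.
Peak 41.0 mg/L vs MTC 68 mg/L: below toxic threshold.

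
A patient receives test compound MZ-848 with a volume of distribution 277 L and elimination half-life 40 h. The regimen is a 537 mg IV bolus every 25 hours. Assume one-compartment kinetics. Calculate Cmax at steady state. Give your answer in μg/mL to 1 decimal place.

5.5 μg/mL

k = ln2/t½ = ln2/40 ≈ 0.017329 h⁻¹; fraction remaining f = e^(−kτ) = e^(−0.017329×25) ≈ 0.6484.
At steady state, accumulation factor R = 1/(1 − e^(−kτ)) ≈ 2.8441.
Each bolus raises the concentration by D/Vd = 537/277 ≈ 1.939 μg/mL.
Steady-state peak Cmax,ss = C₀·R ≈ 1.939 × 2.8441 ≈ 5.515 μg/mL.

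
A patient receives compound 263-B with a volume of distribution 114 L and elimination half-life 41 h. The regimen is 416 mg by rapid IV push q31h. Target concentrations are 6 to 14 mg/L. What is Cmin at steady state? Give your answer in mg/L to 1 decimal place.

k = ln2/t½ = ln2/41 ≈ 0.016906 h⁻¹; fraction remaining f = e^(−kτ) = e^(−0.016906×31) ≈ 0.5921.
Each bolus raises the concentration by D/Vd = 416/114 ≈ 3.649 mg/L.
Steady-state trough Cmin,ss = C₀·f/(1−f) ≈ 3.649 × 0.5921/0.4079 ≈ 5.297 mg/L.
Trough 5.3 mg/L vs MEC 6 mg/L: subtherapeutic.

5.3 mg/L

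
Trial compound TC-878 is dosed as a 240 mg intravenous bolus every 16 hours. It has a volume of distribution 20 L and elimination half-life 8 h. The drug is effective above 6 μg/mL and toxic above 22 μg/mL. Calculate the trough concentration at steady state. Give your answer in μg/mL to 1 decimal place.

4.0 μg/mL

τ = 16 h = 2 half-lives, so f = (1/2)^2 = 0.25.
Accumulation ratio R = 1/(1 − f) = 1/0.75 = 4/3.
Single-dose peak C₀ = D/Vd = 240/20 = 12 μg/mL.
Steady-state peak Cmax,ss = C₀·R = 12 × 4/3 ≈ 16.000 μg/mL.
Steady-state trough Cmin,ss = Cmax,ss·f ≈ 16.000 × 0.25 ≈ 4.000 μg/mL.
Trough 4.0 μg/mL vs MEC 6 μg/mL: subtherapeutic.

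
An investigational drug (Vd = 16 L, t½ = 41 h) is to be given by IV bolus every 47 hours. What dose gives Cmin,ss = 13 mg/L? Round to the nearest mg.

τ/t½ = 47/41 ≈ 1.1463, so f = (1/2)^(47/41) ≈ 0.451769.
Cmin,ss = (D/Vd)·f/(1−f), so D = Cmin,ss·Vd·(1−f)/f.
D = 13 × 16 × (1−f)/f ≈ 13 × 16 × 1.21352 ≈ 252.41 mg.

252 mg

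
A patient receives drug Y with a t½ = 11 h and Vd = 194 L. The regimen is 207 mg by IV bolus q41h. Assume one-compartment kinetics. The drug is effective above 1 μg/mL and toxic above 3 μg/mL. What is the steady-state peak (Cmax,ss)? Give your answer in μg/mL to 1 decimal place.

1.2 μg/mL

k = ln2/t½ = ln2/11 ≈ 0.063013 h⁻¹; fraction remaining f = e^(−kτ) = e^(−0.063013×41) ≈ 0.0755.
At steady state, accumulation factor R = 1/(1 − e^(−kτ)) ≈ 1.0817.
Single-dose peak C₀ = D/Vd = 207/194 ≈ 1.067 μg/mL.
Steady-state peak Cmax,ss = C₀·R ≈ 1.067 × 1.0817 ≈ 1.154 μg/mL.
Peak 1.2 μg/mL vs MTC 3 μg/mL: below toxic threshold.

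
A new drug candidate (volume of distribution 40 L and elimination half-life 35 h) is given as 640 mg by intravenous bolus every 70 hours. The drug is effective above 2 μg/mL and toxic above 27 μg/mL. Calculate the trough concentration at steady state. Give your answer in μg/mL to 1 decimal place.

The dosing interval is 2 half-lives, so f = 2^(−2) = 0.25.
Accumulation ratio R = 1/(1 − f) = 1/0.75 = 4/3.
Single-dose peak C₀ = D/Vd = 640/40 = 16 μg/mL.
Steady-state peak Cmax,ss = C₀·R = 16 × 4/3 ≈ 21.333 μg/mL.
Steady-state trough Cmin,ss = Cmax,ss·f ≈ 21.333 × 0.25 ≈ 5.333 μg/mL.
Trough 5.3 μg/mL vs MEC 2 μg/mL: adequate.

5.3 μg/mL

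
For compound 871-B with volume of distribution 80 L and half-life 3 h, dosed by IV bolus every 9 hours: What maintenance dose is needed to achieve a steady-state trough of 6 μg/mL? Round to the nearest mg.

3360 mg

τ/t½ = 9/3 ≈ 3, so f = (1/2)^(9/3) ≈ 0.125000.
Cmin,ss = (D/Vd)·f/(1−f), so D = Cmin,ss·Vd·(1−f)/f.
D = 6 × 80 × (1−f)/f ≈ 6 × 80 × 7.00000 ≈ 3360.00 mg.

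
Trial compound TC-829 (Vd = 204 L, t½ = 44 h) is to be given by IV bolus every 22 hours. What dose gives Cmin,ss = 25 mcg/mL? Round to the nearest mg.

τ/t½ = 22/44 ≈ 0.5, so f = (1/2)^(22/44) ≈ 0.707107.
Cmin,ss = (D/Vd)·f/(1−f), so D = Cmin,ss·Vd·(1−f)/f.
D = 25 × 204 × (1−f)/f ≈ 25 × 204 × 0.41421 ≈ 2112.47 mg.

2112 mg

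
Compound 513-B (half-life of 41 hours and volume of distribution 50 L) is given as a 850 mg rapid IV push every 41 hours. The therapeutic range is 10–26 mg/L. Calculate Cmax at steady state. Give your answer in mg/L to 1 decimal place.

34.0 mg/L

The dosing interval is 1 half-life, so f = 2^(−1) = 0.5.
Accumulation ratio R = 1/(1 − f) = 1/0.5 = 2/1.
Single-dose peak C₀ = D/Vd = 850/50 = 17 mg/L.
Steady-state peak Cmax,ss = C₀·R = 17 × 2/1 ≈ 34.000 mg/L.
Peak 34.0 mg/L vs MTC 26 mg/L: exceeds toxic threshold.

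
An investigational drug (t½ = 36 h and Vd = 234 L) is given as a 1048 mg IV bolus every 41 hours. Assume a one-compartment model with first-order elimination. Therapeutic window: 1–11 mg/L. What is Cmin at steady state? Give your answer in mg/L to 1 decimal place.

Over one 41-h interval, 41/36 ≈ 1.1389 half-lives elapse, leaving f ≈ 0.4541 of each dose.
Accumulation ratio R = 1/(1 − f) ≈ 1/0.5459 ≈ 1.8318.
Each bolus raises the concentration by D/Vd = 1048/234 ≈ 4.479 mg/L.
Cmax,ss = C₀/(1 − f) ≈ 4.479/0.5459 ≈ 8.205 mg/L.
One interval later, Cmin,ss = Cmax,ss·e^(−kτ) ≈ 8.205 × 0.4541 ≈ 3.726 mg/L.
Trough 3.7 mg/L vs MEC 1 mg/L: adequate.

3.7 mg/L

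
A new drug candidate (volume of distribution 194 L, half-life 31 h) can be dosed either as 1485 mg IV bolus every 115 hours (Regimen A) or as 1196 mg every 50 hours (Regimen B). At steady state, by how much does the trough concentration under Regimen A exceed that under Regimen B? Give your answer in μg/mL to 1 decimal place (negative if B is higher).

-2.4 μg/mL

Regimen A: f = (1/2)^(115/31) ≈ 0.0764; Cmin,ss = (1485/194)·f/(1−f) ≈ 0.633 μg/mL.
Regimen B: f = (1/2)^(50/31) ≈ 0.3269; Cmin,ss = (1196/194)·f/(1−f) ≈ 2.994 μg/mL.
Difference ≈ 0.633 − 2.994 ≈ -2.361 μg/mL.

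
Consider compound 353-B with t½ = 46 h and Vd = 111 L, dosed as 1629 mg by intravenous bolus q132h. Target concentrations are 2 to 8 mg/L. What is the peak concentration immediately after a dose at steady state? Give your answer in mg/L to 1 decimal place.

τ/t½ = 132/46 ≈ 2.8696, so fraction remaining f = (1/2)^(132/46) ≈ 0.1368.
Accumulation ratio R = 1/(1 − f) ≈ 1/0.8632 ≈ 1.1585.
Single-dose peak C₀ = D/Vd = 1629/111 ≈ 14.676 mg/L.
Steady-state peak Cmax,ss = C₀·R ≈ 14.676 × 1.1585 ≈ 17.002 mg/L.
Peak 17.0 mg/L vs MTC 8 mg/L: exceeds toxic threshold.

17.0 mg/L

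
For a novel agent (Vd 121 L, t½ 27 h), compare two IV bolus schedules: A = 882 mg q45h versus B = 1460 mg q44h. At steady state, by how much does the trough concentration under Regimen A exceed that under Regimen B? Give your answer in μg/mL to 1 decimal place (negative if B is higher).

Regimen A: f = (1/2)^(45/27) ≈ 0.3150; Cmin,ss = (882/121)·f/(1−f) ≈ 3.352 μg/mL.
Regimen B: f = (1/2)^(44/27) ≈ 0.3232; Cmin,ss = (1460/121)·f/(1−f) ≈ 5.762 μg/mL.
Difference ≈ 3.352 − 5.762 ≈ -2.410 μg/mL.

-2.4 μg/mL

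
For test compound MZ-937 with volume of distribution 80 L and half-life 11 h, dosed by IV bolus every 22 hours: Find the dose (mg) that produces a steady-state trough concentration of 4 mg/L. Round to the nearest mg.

960 mg

τ/t½ = 22/11 ≈ 2, so f = (1/2)^(22/11) ≈ 0.250000.
Cmin,ss = (D/Vd)·f/(1−f), so D = Cmin,ss·Vd·(1−f)/f.
D = 4 × 80 × (1−f)/f ≈ 4 × 80 × 3.00000 ≈ 960.00 mg.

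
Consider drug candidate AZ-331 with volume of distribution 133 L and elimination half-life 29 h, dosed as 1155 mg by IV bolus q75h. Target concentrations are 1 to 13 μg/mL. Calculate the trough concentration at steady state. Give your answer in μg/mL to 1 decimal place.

τ/t½ = 75/29 ≈ 2.5862, so fraction remaining f = (1/2)^(75/29) ≈ 0.1665.
Accumulation ratio R = 1/(1 − f) ≈ 1/0.8335 ≈ 1.1998.
Single-dose peak C₀ = D/Vd = 1155/133 ≈ 8.684 μg/mL.
Steady-state peak Cmax,ss = C₀·R ≈ 8.684 × 1.1998 ≈ 10.419 μg/mL.
One interval later, Cmin,ss = Cmax,ss·e^(−kτ) ≈ 10.419 × 0.1665 ≈ 1.735 μg/mL.
Trough 1.7 μg/mL vs MEC 1 μg/mL: adequate.

1.7 μg/mL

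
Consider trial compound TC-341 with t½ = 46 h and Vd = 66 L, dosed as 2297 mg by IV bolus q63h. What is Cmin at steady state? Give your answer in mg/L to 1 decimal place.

22.0 mg/L

τ/t½ = 63/46 ≈ 1.3696, so fraction remaining f = (1/2)^(63/46) ≈ 0.3870.
Single-dose peak C₀ = D/Vd = 2297/66 ≈ 34.803 mg/L.
Steady-state trough Cmin,ss = C₀·f/(1−f) ≈ 34.803 × 0.3870/0.6130 ≈ 21.972 mg/L.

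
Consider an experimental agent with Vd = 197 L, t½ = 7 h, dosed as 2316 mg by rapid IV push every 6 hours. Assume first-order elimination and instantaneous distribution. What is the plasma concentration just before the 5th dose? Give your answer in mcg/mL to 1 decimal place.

f = (1/2)^(τ/t½) = (1/2)^(6/7) ≈ 0.5520.
C₀ = D/Vd = 2316/197 ≈ 11.756 mcg/mL.
Before the 5th dose, 4 doses have been given. Superposition: Cmin = C₀·(f + f² + … + f^4).
≈ 11.756 × (0.5520 + 0.3047 + 0.1682 + 0.0928) ≈ 11.756 × 1.1177 ≈ 13.140 mcg/mL.

13.1 mcg/mL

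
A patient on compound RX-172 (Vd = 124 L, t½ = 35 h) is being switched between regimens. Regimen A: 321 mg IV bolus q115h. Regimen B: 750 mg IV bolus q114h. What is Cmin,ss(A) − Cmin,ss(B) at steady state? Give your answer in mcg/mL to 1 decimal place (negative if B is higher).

Regimen A: f = (1/2)^(115/35) ≈ 0.1025; Cmin,ss = (321/124)·f/(1−f) ≈ 0.296 mcg/mL.
Regimen B: f = (1/2)^(114/35) ≈ 0.1046; Cmin,ss = (750/124)·f/(1−f) ≈ 0.707 mcg/mL.
Difference ≈ 0.296 − 0.707 ≈ -0.411 mcg/mL.

-0.4 mcg/mL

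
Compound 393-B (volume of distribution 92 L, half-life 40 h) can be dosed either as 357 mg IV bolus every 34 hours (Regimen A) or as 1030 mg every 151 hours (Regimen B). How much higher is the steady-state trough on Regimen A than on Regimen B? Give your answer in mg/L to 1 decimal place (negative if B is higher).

Regimen A: f = (1/2)^(34/40) ≈ 0.5548; Cmin,ss = (357/92)·f/(1−f) ≈ 4.836 mg/L.
Regimen B: f = (1/2)^(151/40) ≈ 0.0730; Cmin,ss = (1030/92)·f/(1−f) ≈ 0.882 mg/L.
Difference ≈ 4.836 − 0.882 ≈ 3.954 mg/L.

4.0 mg/L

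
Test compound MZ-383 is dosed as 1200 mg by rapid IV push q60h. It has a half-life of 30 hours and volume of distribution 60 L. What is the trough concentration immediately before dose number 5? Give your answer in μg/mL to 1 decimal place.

6.6 μg/mL

f = (1/2)^(τ/t½) = (1/2)^(60/30) ≈ 0.2500.
C₀ = D/Vd = 1200/60 ≈ 20.000 μg/mL.
Before the 5th dose, 4 doses have been given. Superposition: Cmin = C₀·(f + f² + … + f^4).
≈ 20.000 × (0.2500 + 0.0625 + 0.0156 + 0.0039) ≈ 20.000 × 0.3320 ≈ 6.640 μg/mL.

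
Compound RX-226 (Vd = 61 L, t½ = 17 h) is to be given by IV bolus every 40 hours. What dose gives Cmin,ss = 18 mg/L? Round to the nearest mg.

τ/t½ = 40/17 ≈ 2.3529, so f = (1/2)^(40/17) ≈ 0.195747.
Cmin,ss = (D/Vd)·f/(1−f), so D = Cmin,ss·Vd·(1−f)/f.
D = 18 × 61 × (1−f)/f ≈ 18 × 61 × 4.10864 ≈ 4511.29 mg.

4511 mg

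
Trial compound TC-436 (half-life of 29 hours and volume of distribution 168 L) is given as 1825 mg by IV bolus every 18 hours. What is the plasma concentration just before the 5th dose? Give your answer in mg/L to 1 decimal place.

f = (1/2)^(τ/t½) = (1/2)^(18/29) ≈ 0.6504.
C₀ = D/Vd = 1825/168 ≈ 10.863 mg/L.
Before the 5th dose, 4 doses have been given. Superposition: Cmin = C₀·(f + f² + … + f^4).
≈ 10.863 × (0.6504 + 0.4230 + 0.2751 + 0.1789) ≈ 10.863 × 1.5274 ≈ 16.592 mg/L.

16.6 mg/L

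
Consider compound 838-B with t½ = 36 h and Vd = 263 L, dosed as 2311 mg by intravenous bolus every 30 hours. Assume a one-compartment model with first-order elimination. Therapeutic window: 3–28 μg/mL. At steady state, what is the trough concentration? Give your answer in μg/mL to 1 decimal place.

11.2 μg/mL

Over one 30-h interval, 30/36 ≈ 0.83333 half-lives elapse, leaving f ≈ 0.5612 of each dose.
Accumulation ratio R = 1/(1 − f) ≈ 1/0.4388 ≈ 2.2789.
Single-dose peak C₀ = D/Vd = 2311/263 ≈ 8.787 μg/mL.
Steady-state peak Cmax,ss = C₀·R ≈ 8.787 × 2.2789 ≈ 20.025 μg/mL.
Steady-state trough Cmin,ss = Cmax,ss·f ≈ 20.025 × 0.5612 ≈ 11.238 μg/mL.
Trough 11.2 μg/mL vs MEC 3 μg/mL: adequate.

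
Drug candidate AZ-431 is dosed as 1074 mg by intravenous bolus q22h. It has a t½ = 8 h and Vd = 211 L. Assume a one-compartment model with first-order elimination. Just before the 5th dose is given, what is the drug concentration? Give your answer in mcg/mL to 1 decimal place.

0.9 mcg/mL

f = (1/2)^(τ/t½) = (1/2)^(22/8) ≈ 0.1487.
C₀ = D/Vd = 1074/211 ≈ 5.090 mcg/mL.
Before the 5th dose, 4 doses have been given. Superposition: Cmin = C₀·(f + f² + … + f^4).
≈ 5.090 × (0.1487 + 0.0221 + 0.0033 + 0.0005) ≈ 5.090 × 0.1746 ≈ 0.889 mcg/mL.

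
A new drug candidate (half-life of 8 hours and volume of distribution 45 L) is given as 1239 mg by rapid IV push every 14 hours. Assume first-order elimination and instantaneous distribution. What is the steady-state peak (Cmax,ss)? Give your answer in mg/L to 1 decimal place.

τ/t½ = 14/8 ≈ 1.75, so fraction remaining f = (1/2)^(14/8) ≈ 0.2973.
Accumulation ratio R = 1/(1 − f) ≈ 1/0.7027 ≈ 1.4231.
Single-dose peak C₀ = D/Vd = 1239/45 ≈ 27.533 mg/L.
Cmax,ss = C₀/(1 − f) ≈ 27.533/0.7027 ≈ 39.182 mg/L.

39.2 mg/L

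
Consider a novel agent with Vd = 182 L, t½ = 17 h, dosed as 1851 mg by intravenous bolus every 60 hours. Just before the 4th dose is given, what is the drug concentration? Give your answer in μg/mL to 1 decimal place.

f = (1/2)^(τ/t½) = (1/2)^(60/17) ≈ 0.0866.
C₀ = D/Vd = 1851/182 ≈ 10.170 μg/mL.
Before the 4th dose, 3 doses have been given. Superposition: Cmin = C₀·(f + f² + … + f^3).
≈ 10.170 × (0.0866 + 0.0075 + 0.0006) ≈ 10.170 × 0.0947 ≈ 0.963 μg/mL.

1.0 μg/mL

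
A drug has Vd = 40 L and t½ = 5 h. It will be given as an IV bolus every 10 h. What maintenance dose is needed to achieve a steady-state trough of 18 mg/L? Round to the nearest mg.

2160 mg

τ/t½ = 10/5 ≈ 2, so f = (1/2)^(10/5) ≈ 0.250000.
Cmin,ss = (D/Vd)·f/(1−f), so D = Cmin,ss·Vd·(1−f)/f.
D = 18 × 40 × (1−f)/f ≈ 18 × 40 × 3.00000 ≈ 2160.00 mg.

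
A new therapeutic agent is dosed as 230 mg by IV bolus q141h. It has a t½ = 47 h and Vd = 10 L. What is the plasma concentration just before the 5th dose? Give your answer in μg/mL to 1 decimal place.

3.3 μg/mL

f = (1/2)^(τ/t½) = (1/2)^(141/47) ≈ 0.1250.
C₀ = D/Vd = 230/10 ≈ 23.000 μg/mL.
Before the 5th dose, 4 doses have been given. Superposition: Cmin = C₀·(f + f² + … + f^4).
≈ 23.000 × (0.1250 + 0.0156 + 0.0020 + 0.0002) ≈ 23.000 × 0.1428 ≈ 3.284 μg/mL.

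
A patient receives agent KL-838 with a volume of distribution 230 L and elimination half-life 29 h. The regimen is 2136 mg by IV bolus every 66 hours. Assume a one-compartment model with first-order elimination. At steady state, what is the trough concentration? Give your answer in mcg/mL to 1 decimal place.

Over one 66-h interval, 66/29 ≈ 2.2759 half-lives elapse, leaving f ≈ 0.2065 of each dose.
Each bolus raises the concentration by D/Vd = 2136/230 ≈ 9.287 mcg/mL.
Steady-state trough Cmin,ss = C₀·f/(1−f) ≈ 9.287 × 0.2065/0.7935 ≈ 2.417 mcg/mL.

2.4 mcg/mL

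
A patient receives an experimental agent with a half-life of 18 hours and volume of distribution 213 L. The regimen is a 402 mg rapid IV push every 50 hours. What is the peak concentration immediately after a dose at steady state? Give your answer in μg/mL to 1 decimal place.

2.2 μg/mL

τ/t½ = 50/18 ≈ 2.7778, so fraction remaining f = (1/2)^(50/18) ≈ 0.1458.
Accumulation ratio R = 1/(1 − f) ≈ 1/0.8542 ≈ 1.1707.
Single-dose peak C₀ = D/Vd = 402/213 ≈ 1.887 μg/mL.
Steady-state peak Cmax,ss = C₀·R ≈ 1.887 × 1.1707 ≈ 2.209 μg/mL.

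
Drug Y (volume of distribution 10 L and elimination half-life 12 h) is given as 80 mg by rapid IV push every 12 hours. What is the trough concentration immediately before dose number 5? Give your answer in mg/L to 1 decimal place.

7.5 mg/L

f = (1/2)^(τ/t½) = (1/2)^(12/12) ≈ 0.5000.
C₀ = D/Vd = 80/10 ≈ 8.000 mg/L.
Before the 5th dose, 4 doses have been given. Superposition: Cmin = C₀·(f + f² + … + f^4).
≈ 8.000 × (0.5000 + 0.2500 + 0.1250 + 0.0625) ≈ 8.000 × 0.9375 ≈ 7.500 mg/L.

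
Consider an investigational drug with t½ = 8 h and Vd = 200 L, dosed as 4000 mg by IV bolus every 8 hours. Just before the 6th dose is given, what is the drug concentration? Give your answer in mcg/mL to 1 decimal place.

f = (1/2)^(τ/t½) = (1/2)^(8/8) ≈ 0.5000.
C₀ = D/Vd = 4000/200 ≈ 20.000 mcg/mL.
Before the 6th dose, 5 doses have been given. Superposition: Cmin = C₀·(f + f² + … + f^5).
≈ 20.000 × (0.5000 + 0.2500 + 0.1250 + 0.0625 + 0.0313) ≈ 20.000 × 0.9688 ≈ 19.376 mcg/mL.

19.4 mcg/mL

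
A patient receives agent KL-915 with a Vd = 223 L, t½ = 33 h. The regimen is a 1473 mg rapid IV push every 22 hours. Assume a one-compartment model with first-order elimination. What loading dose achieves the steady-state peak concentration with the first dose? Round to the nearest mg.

f = (1/2)^(22/33) ≈ 0.629961; accumulation ratio R = 1/(1−f) ≈ 2.70242.
Loading dose to hit Cmax,ss on first dose: D_load = D_maint·R ≈ 1473 × 2.70242 ≈ 3980.66 mg.

3981 mg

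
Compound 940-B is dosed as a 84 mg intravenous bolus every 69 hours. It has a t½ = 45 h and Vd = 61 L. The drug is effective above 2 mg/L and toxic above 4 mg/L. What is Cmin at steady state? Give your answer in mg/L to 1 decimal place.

τ/t½ = 69/45 ≈ 1.5333, so fraction remaining f = (1/2)^(69/45) ≈ 0.3455.
Each bolus raises the concentration by D/Vd = 84/61 ≈ 1.377 mg/L.
Steady-state trough Cmin,ss = C₀·f/(1−f) ≈ 1.377 × 0.3455/0.6545 ≈ 0.727 mg/L.
Trough 0.7 mg/L vs MEC 2 mg/L: subtherapeutic.

0.7 mg/L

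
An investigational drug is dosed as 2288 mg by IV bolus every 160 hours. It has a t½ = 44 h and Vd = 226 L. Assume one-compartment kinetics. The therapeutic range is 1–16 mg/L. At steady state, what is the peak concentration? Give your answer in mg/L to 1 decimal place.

11.0 mg/L

τ/t½ = 160/44 ≈ 3.6364, so fraction remaining f = (1/2)^(160/44) ≈ 0.0804.
Accumulation ratio R = 1/(1 − f) ≈ 1/0.9196 ≈ 1.0874.
Each bolus raises the concentration by D/Vd = 2288/226 ≈ 10.124 mg/L.
Cmax,ss = C₀/(1 − f) ≈ 10.124/0.9196 ≈ 11.009 mg/L.
Peak 11.0 mg/L vs MTC 16 mg/L: below toxic threshold.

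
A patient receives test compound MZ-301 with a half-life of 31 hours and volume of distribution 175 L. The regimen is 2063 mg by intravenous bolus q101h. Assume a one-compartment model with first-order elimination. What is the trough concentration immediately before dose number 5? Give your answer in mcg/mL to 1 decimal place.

f = (1/2)^(τ/t½) = (1/2)^(101/31) ≈ 0.1045.
C₀ = D/Vd = 2063/175 ≈ 11.789 mcg/mL.
Before the 5th dose, 4 doses have been given. Superposition: Cmin = C₀·(f + f² + … + f^4).
≈ 11.789 × (0.1045 + 0.0109 + 0.0011 + 0.0001) ≈ 11.789 × 0.1166 ≈ 1.375 mcg/mL.

1.4 mcg/mL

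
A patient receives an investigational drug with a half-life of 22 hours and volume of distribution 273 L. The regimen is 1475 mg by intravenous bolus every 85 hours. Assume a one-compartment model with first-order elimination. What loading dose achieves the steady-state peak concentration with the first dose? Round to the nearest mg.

1584 mg

f = (1/2)^(85/22) ≈ 0.068696; accumulation ratio R = 1/(1−f) ≈ 1.07376.
Loading dose to hit Cmax,ss on first dose: D_load = D_maint·R ≈ 1475 × 1.07376 ≈ 1583.80 mg.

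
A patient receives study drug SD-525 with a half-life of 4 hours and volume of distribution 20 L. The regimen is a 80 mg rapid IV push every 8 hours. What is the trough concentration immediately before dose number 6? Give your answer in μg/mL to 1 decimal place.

1.3 μg/mL

f = (1/2)^(τ/t½) = (1/2)^(8/4) ≈ 0.2500.
C₀ = D/Vd = 80/20 ≈ 4.000 μg/mL.
Before the 6th dose, 5 doses have been given. Superposition: Cmin = C₀·(f + f² + … + f^5).
≈ 4.000 × (0.2500 + 0.0625 + 0.0156 + 0.0039 + 0.0010) ≈ 4.000 × 0.3330 ≈ 1.332 μg/mL.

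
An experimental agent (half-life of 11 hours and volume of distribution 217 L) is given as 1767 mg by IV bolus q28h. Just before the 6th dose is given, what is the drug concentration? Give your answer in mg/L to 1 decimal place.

f = (1/2)^(τ/t½) = (1/2)^(28/11) ≈ 0.1713.
C₀ = D/Vd = 1767/217 ≈ 8.143 mg/L.
Before the 6th dose, 5 doses have been given. Superposition: Cmin = C₀·(f + f² + … + f^5).
≈ 8.143 × (0.1713 + 0.0293 + 0.0050 + 0.0009 + 0.0001) ≈ 8.143 × 0.2066 ≈ 1.682 mg/L.

1.7 mg/L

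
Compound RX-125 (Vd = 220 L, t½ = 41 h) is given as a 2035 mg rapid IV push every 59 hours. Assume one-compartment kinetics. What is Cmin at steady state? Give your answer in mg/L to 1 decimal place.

5.4 mg/L

Over one 59-h interval, 59/41 ≈ 1.439 half-lives elapse, leaving f ≈ 0.3688 of each dose.
At steady state, accumulation factor R = 1/(1 − e^(−kτ)) ≈ 1.5843.
Each bolus raises the concentration by D/Vd = 2035/220 ≈ 9.250 mg/L.
Steady-state peak Cmax,ss = C₀·R ≈ 9.250 × 1.5843 ≈ 14.655 mg/L.
Steady-state trough Cmin,ss = Cmax,ss·f ≈ 14.655 × 0.3688 ≈ 5.405 mg/L.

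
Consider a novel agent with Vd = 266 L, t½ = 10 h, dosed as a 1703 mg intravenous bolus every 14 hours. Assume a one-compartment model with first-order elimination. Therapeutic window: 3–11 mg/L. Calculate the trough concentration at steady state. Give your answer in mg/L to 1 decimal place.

Over one 14-h interval, 14/10 ≈ 1.4 half-lives elapse, leaving f ≈ 0.3789 of each dose.
At steady state, accumulation factor R = 1/(1 − e^(−kτ)) ≈ 1.6100.
Each bolus raises the concentration by D/Vd = 1703/266 ≈ 6.402 mg/L.
Steady-state peak Cmax,ss = C₀·R ≈ 6.402 × 1.6100 ≈ 10.307 mg/L.
One interval later, Cmin,ss = Cmax,ss·e^(−kτ) ≈ 10.307 × 0.3789 ≈ 3.905 mg/L.
Trough 3.9 mg/L vs MEC 3 mg/L: adequate.

3.9 mg/L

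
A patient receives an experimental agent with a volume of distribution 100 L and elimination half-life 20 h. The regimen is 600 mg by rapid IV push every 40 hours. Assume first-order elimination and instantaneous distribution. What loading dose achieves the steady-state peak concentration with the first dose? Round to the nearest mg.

f = (1/2)^(40/20) ≈ 0.250000; accumulation ratio R = 1/(1−f) ≈ 1.33333.
Loading dose to hit Cmax,ss on first dose: D_load = D_maint·R ≈ 600 × 1.33333 ≈ 800.00 mg.

800 mg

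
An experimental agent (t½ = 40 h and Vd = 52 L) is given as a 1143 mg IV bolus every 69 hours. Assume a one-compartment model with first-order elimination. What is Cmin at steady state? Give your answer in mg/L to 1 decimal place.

Over one 69-h interval, 69/40 ≈ 1.725 half-lives elapse, leaving f ≈ 0.3025 of each dose.
At steady state, accumulation factor R = 1/(1 − e^(−kτ)) ≈ 1.4337.
Single-dose peak C₀ = D/Vd = 1143/52 ≈ 21.981 mg/L.
Cmax,ss = C₀/(1 − f) ≈ 21.981/0.6975 ≈ 31.514 mg/L.
One interval later, Cmin,ss = Cmax,ss·e^(−kτ) ≈ 31.514 × 0.3025 ≈ 9.533 mg/L.

9.5 mg/L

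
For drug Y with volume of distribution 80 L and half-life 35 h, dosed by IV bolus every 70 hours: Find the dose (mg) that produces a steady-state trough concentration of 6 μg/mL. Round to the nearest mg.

1440 mg

τ/t½ = 70/35 ≈ 2, so f = (1/2)^(70/35) ≈ 0.250000.
Cmin,ss = (D/Vd)·f/(1−f), so D = Cmin,ss·Vd·(1−f)/f.
D = 6 × 80 × (1−f)/f ≈ 6 × 80 × 3.00000 ≈ 1440.00 mg.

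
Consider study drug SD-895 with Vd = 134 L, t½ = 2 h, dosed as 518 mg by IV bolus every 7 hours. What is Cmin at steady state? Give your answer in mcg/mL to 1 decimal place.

k = ln2/t½ = ln2/2 ≈ 0.346574 h⁻¹; fraction remaining f = e^(−kτ) = e^(−0.346574×7) ≈ 0.0884.
At steady state, accumulation factor R = 1/(1 − e^(−kτ)) ≈ 1.0970.
Single-dose peak C₀ = D/Vd = 518/134 ≈ 3.866 mcg/mL.
Cmax,ss = C₀/(1 − f) ≈ 3.866/0.9116 ≈ 4.241 mcg/mL.
One interval later, Cmin,ss = Cmax,ss·e^(−kτ) ≈ 4.241 × 0.0884 ≈ 0.375 mcg/mL.

0.4 mcg/mL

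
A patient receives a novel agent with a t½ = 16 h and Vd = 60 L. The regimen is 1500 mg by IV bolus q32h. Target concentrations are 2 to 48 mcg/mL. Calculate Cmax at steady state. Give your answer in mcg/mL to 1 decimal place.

The dosing interval is 2 half-lives, so f = 2^(−2) = 0.25.
Accumulation ratio R = 1/(1 − f) = 1/0.75 = 4/3.
Single-dose peak C₀ = D/Vd = 1500/60 = 25 mcg/mL.
Steady-state peak Cmax,ss = C₀·R = 25 × 4/3 ≈ 33.333 mcg/mL.
Peak 33.3 mcg/mL vs MTC 48 mcg/mL: below toxic threshold.

33.3 mcg/mL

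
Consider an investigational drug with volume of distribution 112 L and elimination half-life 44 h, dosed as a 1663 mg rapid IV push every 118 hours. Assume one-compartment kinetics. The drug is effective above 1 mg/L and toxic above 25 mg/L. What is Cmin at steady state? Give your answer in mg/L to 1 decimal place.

2.7 mg/L

Over one 118-h interval, 118/44 ≈ 2.6818 half-lives elapse, leaving f ≈ 0.1558 of each dose.
At steady state, accumulation factor R = 1/(1 − e^(−kτ)) ≈ 1.1846.
Each bolus raises the concentration by D/Vd = 1663/112 ≈ 14.848 mg/L.
Cmax,ss = C₀/(1 − f) ≈ 14.848/0.8442 ≈ 17.588 mg/L.
One interval later, Cmin,ss = Cmax,ss·e^(−kτ) ≈ 17.588 × 0.1558 ≈ 2.740 mg/L.
Trough 2.7 mg/L vs MEC 1 mg/L: adequate.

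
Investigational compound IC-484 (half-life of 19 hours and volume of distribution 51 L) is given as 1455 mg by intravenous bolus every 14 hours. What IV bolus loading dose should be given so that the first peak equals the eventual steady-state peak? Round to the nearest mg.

f = (1/2)^(14/19) ≈ 0.600051; accumulation ratio R = 1/(1−f) ≈ 2.50032.
Loading dose to hit Cmax,ss on first dose: D_load = D_maint·R ≈ 1455 × 2.50032 ≈ 3637.97 mg.

3638 mg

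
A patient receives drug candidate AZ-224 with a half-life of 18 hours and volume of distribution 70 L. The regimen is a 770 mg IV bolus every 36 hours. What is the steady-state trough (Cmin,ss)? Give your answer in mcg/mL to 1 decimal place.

3.7 mcg/mL

The dosing interval is 2 half-lives, so f = 2^(−2) = 0.25.
At steady state, R = 1/(1 − 0.25) = 4/3.
Single-dose peak C₀ = D/Vd = 770/70 = 11 mcg/mL.
Steady-state peak Cmax,ss = C₀·R = 11 × 4/3 ≈ 14.667 mcg/mL.
Steady-state trough Cmin,ss = Cmax,ss·f ≈ 14.667 × 0.25 ≈ 3.667 mcg/mL.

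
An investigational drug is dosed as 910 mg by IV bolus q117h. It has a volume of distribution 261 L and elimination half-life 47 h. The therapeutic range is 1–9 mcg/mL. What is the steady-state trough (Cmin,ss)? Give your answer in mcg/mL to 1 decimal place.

τ/t½ = 117/47 ≈ 2.4894, so fraction remaining f = (1/2)^(117/47) ≈ 0.1781.
At steady state, accumulation factor R = 1/(1 − e^(−kτ)) ≈ 1.2167.
Single-dose peak C₀ = D/Vd = 910/261 ≈ 3.487 mcg/mL.
Cmax,ss = C₀/(1 − f) ≈ 3.487/0.8219 ≈ 4.243 mcg/mL.
One interval later, Cmin,ss = Cmax,ss·e^(−kτ) ≈ 4.243 × 0.1781 ≈ 0.756 mcg/mL.
Trough 0.8 mcg/mL vs MEC 1 mcg/mL: subtherapeutic.

0.8 mcg/mL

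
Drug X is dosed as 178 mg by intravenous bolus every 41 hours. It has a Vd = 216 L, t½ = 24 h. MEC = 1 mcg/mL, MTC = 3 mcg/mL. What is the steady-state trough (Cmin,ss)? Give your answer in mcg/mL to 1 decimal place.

0.4 mcg/mL

k = ln2/t½ = ln2/24 ≈ 0.028881 h⁻¹; fraction remaining f = e^(−kτ) = e^(−0.028881×41) ≈ 0.3060.
At steady state, accumulation factor R = 1/(1 − e^(−kτ)) ≈ 1.4409.
Single-dose peak C₀ = D/Vd = 178/216 ≈ 0.824 mcg/mL.
Cmax,ss = C₀/(1 − f) ≈ 0.824/0.6940 ≈ 1.187 mcg/mL.
Steady-state trough Cmin,ss = Cmax,ss·f ≈ 1.187 × 0.3060 ≈ 0.363 mcg/mL.
Trough 0.4 mcg/mL vs MEC 1 mcg/mL: subtherapeutic.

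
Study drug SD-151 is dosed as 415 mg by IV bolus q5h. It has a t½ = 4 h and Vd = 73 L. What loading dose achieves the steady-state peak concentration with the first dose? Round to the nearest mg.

716 mg

f = (1/2)^(5/4) ≈ 0.420448; accumulation ratio R = 1/(1−f) ≈ 1.72547.
Loading dose to hit Cmax,ss on first dose: D_load = D_maint·R ≈ 415 × 1.72547 ≈ 716.07 mg.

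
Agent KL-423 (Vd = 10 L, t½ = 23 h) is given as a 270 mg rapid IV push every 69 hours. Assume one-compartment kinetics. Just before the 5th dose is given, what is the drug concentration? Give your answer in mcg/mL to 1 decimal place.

f = (1/2)^(τ/t½) = (1/2)^(69/23) ≈ 0.1250.
C₀ = D/Vd = 270/10 ≈ 27.000 mcg/mL.
Before the 5th dose, 4 doses have been given. Superposition: Cmin = C₀·(f + f² + … + f^4).
≈ 27.000 × (0.1250 + 0.0156 + 0.0020 + 0.0002) ≈ 27.000 × 0.1428 ≈ 3.856 mcg/mL.

3.9 mcg/mL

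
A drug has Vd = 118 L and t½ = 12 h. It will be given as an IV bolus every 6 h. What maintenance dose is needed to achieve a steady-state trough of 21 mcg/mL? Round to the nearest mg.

τ/t½ = 6/12 ≈ 0.5, so f = (1/2)^(6/12) ≈ 0.707107.
Cmin,ss = (D/Vd)·f/(1−f), so D = Cmin,ss·Vd·(1−f)/f.
D = 21 × 118 × (1−f)/f ≈ 21 × 118 × 0.41421 ≈ 1026.41 mg.

1026 mg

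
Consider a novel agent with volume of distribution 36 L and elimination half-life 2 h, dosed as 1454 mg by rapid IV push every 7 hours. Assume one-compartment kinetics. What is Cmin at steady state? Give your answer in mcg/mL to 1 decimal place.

3.9 mcg/mL

k = ln2/t½ = ln2/2 ≈ 0.346574 h⁻¹; fraction remaining f = e^(−kτ) = e^(−0.346574×7) ≈ 0.0884.
At steady state, accumulation factor R = 1/(1 − e^(−kτ)) ≈ 1.0970.
Each bolus raises the concentration by D/Vd = 1454/36 ≈ 40.389 mcg/mL.
Steady-state peak Cmax,ss = C₀·R ≈ 40.389 × 1.0970 ≈ 44.307 mcg/mL.
One interval later, Cmin,ss = Cmax,ss·e^(−kτ) ≈ 44.307 × 0.0884 ≈ 3.917 mcg/mL.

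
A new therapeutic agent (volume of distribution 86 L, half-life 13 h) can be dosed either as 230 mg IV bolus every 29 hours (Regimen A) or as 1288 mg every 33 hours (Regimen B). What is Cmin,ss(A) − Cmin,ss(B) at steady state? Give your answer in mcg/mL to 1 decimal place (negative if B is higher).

-2.4 mcg/mL

Regimen A: f = (1/2)^(29/13) ≈ 0.2130; Cmin,ss = (230/86)·f/(1−f) ≈ 0.724 mcg/mL.
Regimen B: f = (1/2)^(33/13) ≈ 0.1721; Cmin,ss = (1288/86)·f/(1−f) ≈ 3.113 mcg/mL.
Difference ≈ 0.724 − 3.113 ≈ -2.389 mcg/mL.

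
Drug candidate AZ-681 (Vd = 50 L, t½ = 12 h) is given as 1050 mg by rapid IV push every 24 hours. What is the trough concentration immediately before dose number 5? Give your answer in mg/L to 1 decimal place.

7.0 mg/L

f = (1/2)^(τ/t½) = (1/2)^(24/12) ≈ 0.2500.
C₀ = D/Vd = 1050/50 ≈ 21.000 mg/L.
Before the 5th dose, 4 doses have been given. Superposition: Cmin = C₀·(f + f² + … + f^4).
≈ 21.000 × (0.2500 + 0.0625 + 0.0156 + 0.0039) ≈ 21.000 × 0.3320 ≈ 6.972 mg/L.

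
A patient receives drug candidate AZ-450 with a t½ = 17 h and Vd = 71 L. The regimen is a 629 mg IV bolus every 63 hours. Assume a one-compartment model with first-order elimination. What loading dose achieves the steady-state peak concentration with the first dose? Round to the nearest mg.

681 mg

f = (1/2)^(63/17) ≈ 0.076633; accumulation ratio R = 1/(1−f) ≈ 1.08299.
Loading dose to hit Cmax,ss on first dose: D_load = D_maint·R ≈ 629 × 1.08299 ≈ 681.20 mg.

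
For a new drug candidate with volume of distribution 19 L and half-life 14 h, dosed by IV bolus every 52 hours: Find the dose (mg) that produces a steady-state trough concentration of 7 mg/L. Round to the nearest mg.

1613 mg

τ/t½ = 52/14 ≈ 3.7143, so f = (1/2)^(52/14) ≈ 0.076188.
Cmin,ss = (D/Vd)·f/(1−f), so D = Cmin,ss·Vd·(1−f)/f.
D = 7 × 19 × (1−f)/f ≈ 7 × 19 × 12.12543 ≈ 1612.68 mg.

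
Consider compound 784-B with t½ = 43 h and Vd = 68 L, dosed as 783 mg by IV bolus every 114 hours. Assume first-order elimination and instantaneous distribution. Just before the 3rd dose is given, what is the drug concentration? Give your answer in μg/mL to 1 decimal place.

2.1 μg/mL

f = (1/2)^(τ/t½) = (1/2)^(114/43) ≈ 0.1592.
C₀ = D/Vd = 783/68 ≈ 11.515 μg/mL.
Before the 3rd dose, 2 doses have been given. Superposition: Cmin = C₀·(f + f²).
≈ 11.515 × (0.1592 + 0.0253) ≈ 11.515 × 0.1845 ≈ 2.125 μg/mL.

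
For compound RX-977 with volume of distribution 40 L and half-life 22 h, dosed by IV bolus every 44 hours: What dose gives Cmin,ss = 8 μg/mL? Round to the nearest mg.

τ/t½ = 44/22 ≈ 2, so f = (1/2)^(44/22) ≈ 0.250000.
Cmin,ss = (D/Vd)·f/(1−f), so D = Cmin,ss·Vd·(1−f)/f.
D = 8 × 40 × (1−f)/f ≈ 8 × 40 × 3.00000 ≈ 960.00 mg.

960 mg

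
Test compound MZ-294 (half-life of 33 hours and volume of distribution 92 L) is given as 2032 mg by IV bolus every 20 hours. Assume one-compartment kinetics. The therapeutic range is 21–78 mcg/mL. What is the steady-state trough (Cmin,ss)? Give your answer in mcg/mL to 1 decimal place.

k = ln2/t½ = ln2/33 ≈ 0.021004 h⁻¹; fraction remaining f = e^(−kτ) = e^(−0.021004×20) ≈ 0.6570.
Each bolus raises the concentration by D/Vd = 2032/92 ≈ 22.087 mcg/mL.
Steady-state trough Cmin,ss = C₀·f/(1−f) ≈ 22.087 × 0.6570/0.3430 ≈ 42.307 mcg/mL.
Trough 42.3 mcg/mL vs MEC 21 mcg/mL: adequate.

42.3 mcg/mL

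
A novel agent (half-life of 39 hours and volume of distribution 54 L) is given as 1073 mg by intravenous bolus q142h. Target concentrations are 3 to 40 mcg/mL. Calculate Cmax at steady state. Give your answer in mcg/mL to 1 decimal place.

k = ln2/t½ = ln2/39 ≈ 0.017773 h⁻¹; fraction remaining f = e^(−kτ) = e^(−0.017773×142) ≈ 0.0802.
Accumulation ratio R = 1/(1 − f) ≈ 1/0.9198 ≈ 1.0872.
Each bolus raises the concentration by D/Vd = 1073/54 ≈ 19.870 mcg/mL.
Steady-state peak Cmax,ss = C₀·R ≈ 19.870 × 1.0872 ≈ 21.603 mcg/mL.
Peak 21.6 mcg/mL vs MTC 40 mcg/mL: below toxic threshold.

21.6 mcg/mL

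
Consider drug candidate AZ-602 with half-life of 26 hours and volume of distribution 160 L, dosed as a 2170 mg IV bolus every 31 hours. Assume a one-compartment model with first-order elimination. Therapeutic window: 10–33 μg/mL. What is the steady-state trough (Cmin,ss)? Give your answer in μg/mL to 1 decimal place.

10.6 μg/mL

Over one 31-h interval, 31/26 ≈ 1.1923 half-lives elapse, leaving f ≈ 0.4376 of each dose.
At steady state, accumulation factor R = 1/(1 − e^(−kτ)) ≈ 1.7781.
Each bolus raises the concentration by D/Vd = 2170/160 ≈ 13.562 μg/mL.
Cmax,ss = C₀/(1 − f) ≈ 13.562/0.5624 ≈ 24.115 μg/mL.
Steady-state trough Cmin,ss = Cmax,ss·f ≈ 24.115 × 0.4376 ≈ 10.553 μg/mL.
Trough 10.6 μg/mL vs MEC 10 μg/mL: adequate.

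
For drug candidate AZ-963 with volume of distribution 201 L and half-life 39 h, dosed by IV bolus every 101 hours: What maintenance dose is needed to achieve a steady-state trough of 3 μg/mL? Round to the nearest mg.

τ/t½ = 101/39 ≈ 2.5897, so f = (1/2)^(101/39) ≈ 0.166115.
Cmin,ss = (D/Vd)·f/(1−f), so D = Cmin,ss·Vd·(1−f)/f.
D = 3 × 201 × (1−f)/f ≈ 3 × 201 × 5.01993 ≈ 3027.02 mg.

3027 mg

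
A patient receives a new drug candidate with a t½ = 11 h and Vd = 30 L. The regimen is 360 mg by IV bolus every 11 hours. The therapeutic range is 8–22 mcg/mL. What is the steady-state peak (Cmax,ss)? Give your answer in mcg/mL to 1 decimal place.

24.0 mcg/mL

The dosing interval is 1 half-life, so f = 2^(−1) = 0.5.
At steady state, R = 1/(1 − 0.5) = 2/1.
Single-dose peak C₀ = D/Vd = 360/30 = 12 mcg/mL.
Steady-state peak Cmax,ss = C₀·R = 12 × 2/1 ≈ 24.000 mcg/mL.
Peak 24.0 mcg/mL vs MTC 22 mcg/mL: exceeds toxic threshold.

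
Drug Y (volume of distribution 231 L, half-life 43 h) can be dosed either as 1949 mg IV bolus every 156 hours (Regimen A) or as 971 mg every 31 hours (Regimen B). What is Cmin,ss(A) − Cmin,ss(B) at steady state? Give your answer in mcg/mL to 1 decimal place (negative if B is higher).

Regimen A: f = (1/2)^(156/43) ≈ 0.0809; Cmin,ss = (1949/231)·f/(1−f) ≈ 0.743 mcg/mL.
Regimen B: f = (1/2)^(31/43) ≈ 0.6067; Cmin,ss = (971/231)·f/(1−f) ≈ 6.484 mcg/mL.
Difference ≈ 0.743 − 6.484 ≈ -5.741 mcg/mL.

-5.7 mcg/mL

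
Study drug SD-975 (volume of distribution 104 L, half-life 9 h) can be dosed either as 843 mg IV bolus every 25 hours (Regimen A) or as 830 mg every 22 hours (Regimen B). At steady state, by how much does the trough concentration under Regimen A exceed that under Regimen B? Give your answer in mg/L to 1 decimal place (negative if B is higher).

Regimen A: f = (1/2)^(25/9) ≈ 0.1458; Cmin,ss = (843/104)·f/(1−f) ≈ 1.384 mg/L.
Regimen B: f = (1/2)^(22/9) ≈ 0.1837; Cmin,ss = (830/104)·f/(1−f) ≈ 1.796 mg/L.
Difference ≈ 1.384 − 1.796 ≈ -0.412 mg/L.

-0.4 mg/L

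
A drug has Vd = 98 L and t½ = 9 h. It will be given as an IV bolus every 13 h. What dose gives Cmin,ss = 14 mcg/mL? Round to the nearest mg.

2362 mg

τ/t½ = 13/9 ≈ 1.4444, so f = (1/2)^(13/9) ≈ 0.367434.
Cmin,ss = (D/Vd)·f/(1−f), so D = Cmin,ss·Vd·(1−f)/f.
D = 14 × 98 × (1−f)/f ≈ 14 × 98 × 1.72158 ≈ 2362.01 mg.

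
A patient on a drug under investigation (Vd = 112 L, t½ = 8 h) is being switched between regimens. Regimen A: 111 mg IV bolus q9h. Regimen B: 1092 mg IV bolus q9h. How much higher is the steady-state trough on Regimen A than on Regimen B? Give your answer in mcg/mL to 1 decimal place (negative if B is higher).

Regimen A: f = (1/2)^(9/8) ≈ 0.4585; Cmin,ss = (111/112)·f/(1−f) ≈ 0.839 mcg/mL.
Regimen B: f = (1/2)^(9/8) ≈ 0.4585; Cmin,ss = (1092/112)·f/(1−f) ≈ 8.256 mcg/mL.
Difference ≈ 0.839 − 8.256 ≈ -7.417 mcg/mL.

-7.4 mcg/mL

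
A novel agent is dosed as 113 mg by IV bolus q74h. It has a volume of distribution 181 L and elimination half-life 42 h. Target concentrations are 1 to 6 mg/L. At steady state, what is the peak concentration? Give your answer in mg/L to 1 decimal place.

τ/t½ = 74/42 ≈ 1.7619, so fraction remaining f = (1/2)^(74/42) ≈ 0.2949.
Accumulation ratio R = 1/(1 − f) ≈ 1/0.7051 ≈ 1.4182.
Single-dose peak C₀ = D/Vd = 113/181 ≈ 0.624 mg/L.
Steady-state peak Cmax,ss = C₀·R ≈ 0.624 × 1.4182 ≈ 0.885 mg/L.
Peak 0.9 mg/L vs MTC 6 mg/L: below toxic threshold.

0.9 mg/L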